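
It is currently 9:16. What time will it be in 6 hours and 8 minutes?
Starting time: 9:16
Adding 8 minutes to 16 minutes: 16 + 8 = 24 minutes
Adding 6 hours: 9 + 6 = 15 - 12 = 3
Final time: 3:24

Final answer: 3:24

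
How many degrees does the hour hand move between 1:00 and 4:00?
The hour hand moves 0.5 degrees per minute.
Time elapsed: 4:00 - 1:00 = 180 minutes
Angular displacement: 180 x 0.5 = 90 degrees

Final answer: 90 degrees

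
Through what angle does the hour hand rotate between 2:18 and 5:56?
The hour hand moves 0.5 degrees per minute.
Time elapsed: 5:56 - 2:18 = 218 minutes
Angular displacement: 218 x 0.5 = 109 degrees

Final answer: 109 degrees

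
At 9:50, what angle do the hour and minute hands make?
Hour hand position: 9 x 30 + 50 x 0.5 = 295 degrees
Minute hand position: 50 x 6 = 300 degrees
Difference: |295 - 300| = 5 degrees
The angle between the hands is 5 degrees

Final answer: 5 degrees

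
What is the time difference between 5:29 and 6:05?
From 5:29 to 6:05:
(6 x 60 + 5) - (5 x 60 + 29) = 365 - 329 = 36 minutes
= 36 minutes

Final answer: 36 minutes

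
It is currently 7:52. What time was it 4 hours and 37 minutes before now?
Starting time: 7:52 = 472 total minutes past 12:00
Subtracting: 4 hours and 37 minutes = 277 minutes
472 - 277 = 195 minutes
= 3 hours and 15 minutes past 12:00 = 3:15

Final answer: 3:15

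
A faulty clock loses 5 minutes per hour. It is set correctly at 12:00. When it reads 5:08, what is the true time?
For every 60 true minutes, the faulty clock advances 55 minutes, so 1 faulty-clock minute corresponds to 60/55 true minutes.
From 12:00 to 5:08 on the faulty dial is 308 minutes.
True elapsed: 308 x 60/55 = 336 minutes = 5 hours and 36 minutes.
True time: 12:00 + 5 hours and 36 minutes = 5:36.

Final answer: 5:36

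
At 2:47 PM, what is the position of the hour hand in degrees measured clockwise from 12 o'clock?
The hour hand moves 30 degrees per hour and 0.5 degrees per minute.
At 2:47: (2) x 30 + 47 x 0.5 = 60 + 23.5 = 83.5 degrees

Final answer: 83.5 degrees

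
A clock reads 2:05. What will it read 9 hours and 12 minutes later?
Starting time: 2:05
Adding 12 minutes to 5 minutes: 5 + 12 = 17 minutes
Adding 9 hours: 2 + 9 = 11
Final time: 11:17

Final answer: 11:17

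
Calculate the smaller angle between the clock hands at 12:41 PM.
Hour hand position: 0 x 30 + 41 x 0.5 = 20.5 degrees
Minute hand position: 41 x 6 = 246 degrees
Difference: |20.5 - 246| = 225.5 degrees
Since 225.5 > 180, the smaller angle is 360 - 225.5 = 134.5 degrees

Final answer: 134.5 degrees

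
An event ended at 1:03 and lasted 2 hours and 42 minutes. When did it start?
Starting time: 1:03 = 63 total minutes past 12:00
Subtracting: 2 hours and 42 minutes = 162 minutes
63 - 162 = -99 (negative, add 12 hours = 720) = 621 minutes
= 10 hours and 21 minutes past 12:00 = 10:21

Final answer: 10:21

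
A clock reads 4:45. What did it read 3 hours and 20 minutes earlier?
Starting time: 4:45 = 285 total minutes past 12:00
Subtracting: 3 hours and 20 minutes = 200 minutes
285 - 200 = 85 minutes
= 1 hour and 25 minutes past 12:00 = 1:25

Final answer: 1:25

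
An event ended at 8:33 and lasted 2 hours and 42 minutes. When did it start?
Starting time: 8:33 = 513 total minutes past 12:00
Subtracting: 2 hours and 42 minutes = 162 minutes
513 - 162 = 351 minutes
= 5 hours and 51 minutes past 12:00 = 5:51

Final answer: 5:51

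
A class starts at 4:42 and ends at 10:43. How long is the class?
From 4:42 to 10:43:
(10 x 60 + 43) - (4 x 60 + 42) = 643 - 282 = 361 minutes
= 6 hours and 1 minute

Final answer: 6 hours and 1 minute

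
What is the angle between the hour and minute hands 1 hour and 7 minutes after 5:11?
First find the time 1 hour and 7 minutes after 5:11.
Total minutes: 5 x 60 + 11 + 1 x 60 + 7 = 378.
378 mod 720 = 378 minutes = 6:18.
Now compute the angle at 6:18:
Hour hand: 6 x 30 + 18 x 0.5 = 189 degrees
Minute hand: 18 x 6 = 108 degrees
Difference: |189 - 108| = 81 degrees
The angle is 81 degrees

Final answer: 81 degrees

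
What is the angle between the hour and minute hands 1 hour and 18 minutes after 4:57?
First find the time 1 hour and 18 minutes after 4:57.
Total minutes: 4 x 60 + 57 + 1 x 60 + 18 = 375.
375 mod 720 = 375 minutes = 6:15.
Now compute the angle at 6:15:
Hour hand: 6 x 30 + 15 x 0.5 = 187.5 degrees
Minute hand: 15 x 6 = 90 degrees
Difference: |187.5 - 90| = 97.5 degrees
The angle is 97.5 degrees

Final answer: 97.5 degrees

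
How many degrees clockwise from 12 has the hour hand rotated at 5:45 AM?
The hour hand moves 30 degrees per hour and 0.5 degrees per minute.
At 5:45: (5) x 30 + 45 x 0.5 = 150 + 22.5 = 172.5 degrees

Final answer: 172.5 degrees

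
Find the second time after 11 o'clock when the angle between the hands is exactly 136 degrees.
At t minutes past 11:00, the hour hand is at 30 x 11 + 0.5t degrees and the minute hand is at 6t degrees.
The smaller angle between them is 136 degrees when |30H - 5.5t| = 136 or |30H - 5.5t| = 224.
With H = 11, solve 30 x 11 - 5.5t = +/- target for each target:
  t = (30 x 11 - 136) / 5.5 = 35.27
  t = (30 x 11 + 136) / 5.5 = 84.73 (outside (0, 60))
  t = (30 x 11 - 224) / 5.5 = 19.27
  t = (30 x 11 + 224) / 5.5 = 100.73 (outside (0, 60))
Valid solutions in (0, 60): {19.27, 35.27} minutes.
The second occurrence is t = 35.27 minutes.
The hands form a 136-degree angle at 35.27 minutes past 11:00.

Final answer: 35.27 minutes past 11:00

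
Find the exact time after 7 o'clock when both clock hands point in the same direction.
The minute hand gains 5.5 degrees per minute on the hour hand.
At 7:00, the hour hand is at 210 degrees and the minute hand is at 0 degrees.
The gap is 210 degrees. Time to close: 210/5.5 = 60 x 7/11 = 38.18 minutes.
The hands overlap at 38.18 minutes past 7:00.

Final answer: 38.18 minutes past 7:00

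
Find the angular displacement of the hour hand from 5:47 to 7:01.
The hour hand moves 0.5 degrees per minute.
Time elapsed: 7:01 - 5:47 = 74 minutes
Angular displacement: 74 x 0.5 = 37 degrees

Final answer: 37 degrees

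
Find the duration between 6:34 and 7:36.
From 6:34 to 7:36:
(7 x 60 + 36) - (6 x 60 + 34) = 456 - 394 = 62 minutes
= 1 hour and 2 minutes

Final answer: 1 hour and 2 minutes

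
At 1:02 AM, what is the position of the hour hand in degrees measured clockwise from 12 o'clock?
The hour hand moves 30 degrees per hour and 0.5 degrees per minute.
At 1:02: (1) x 30 + 2 x 0.5 = 30 + 1 = 31 degrees

Final answer: 31 degrees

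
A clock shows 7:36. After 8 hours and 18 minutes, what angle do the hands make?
First find the time 8 hours and 18 minutes after 7:36.
Total minutes: 7 x 60 + 36 + 8 x 60 + 18 = 954.
954 mod 720 = 234 minutes = 3:54.
Now compute the angle at 3:54:
Hour hand: 3 x 30 + 54 x 0.5 = 117 degrees
Minute hand: 54 x 6 = 324 degrees
Difference: |117 - 324| = 207 degrees
Smaller angle: 360 - 207 = 153 degrees

Final answer: 153 degrees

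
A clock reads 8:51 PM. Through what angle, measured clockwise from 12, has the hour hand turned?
The hour hand moves 30 degrees per hour and 0.5 degrees per minute.
At 8:51: (8) x 30 + 51 x 0.5 = 240 + 25.5 = 265.5 degrees

Final answer: 265.5 degrees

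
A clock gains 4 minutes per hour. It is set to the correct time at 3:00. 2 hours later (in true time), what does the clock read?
For every 60 true minutes, the faulty clock advances 60 + 4 = 64 minutes.
True elapsed: 2 hours = 120 minutes.
Faulty clock advances: 120 x 64/60 = 128 minutes (drift: 8 minutes ahead).
Shown time: 3:00 + 128 minutes = 5:08.

Final answer: 5:08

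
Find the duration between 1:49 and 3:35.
From 1:49 to 3:35:
(3 x 60 + 35) - (1 x 60 + 49) = 215 - 109 = 106 minutes
= 1 hour and 46 minutes

Final answer: 1 hour and 46 minutes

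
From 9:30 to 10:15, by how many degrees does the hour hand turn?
The hour hand moves 0.5 degrees per minute.
Time elapsed: 10:15 - 9:30 = 45 minutes
Angular displacement: 45 x 0.5 = 22.5 degrees

Final answer: 22.5 degrees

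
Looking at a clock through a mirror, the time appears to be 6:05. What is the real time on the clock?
Reflection across the vertical (12-6) axis maps a hand at angle A degrees to (360 - A) degrees, which sends a reading of T minutes past 12:00 to (720 - T) minutes past 12:00.
Mirror reads 6:05 = 365 minutes past 12:00.
Actual time: (720 - 365) mod 720 = 355 minutes = 5:55.

Final answer: 5:55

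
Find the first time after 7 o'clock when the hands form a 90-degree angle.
At t minutes past 7:00, the hour hand is at 30 x 7 + 0.5t degrees and the minute hand is at 6t degrees.
The smaller angle between them is 90 degrees when |30H - 5.5t| = 90 or |30H - 5.5t| = 270.
With H = 7, solve 30 x 7 - 5.5t = +/- target for each target:
  t = (30 x 7 - 90) / 5.5 = 21.82
  t = (30 x 7 + 90) / 5.5 = 54.55
  t = (30 x 7 - 270) / 5.5 = -10.91 (outside (0, 60))
  t = (30 x 7 + 270) / 5.5 = 87.27 (outside (0, 60))
Valid solutions in (0, 60): {21.82, 54.55} minutes.
First occurrence: t = 21.82 minutes.
The hands are at right angles at 21.82 minutes past 7:00.

Final answer: 21.82 minutes past 7:00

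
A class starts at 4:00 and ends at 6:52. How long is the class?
From 4:00 to 6:52:
(6 x 60 + 52) - (4 x 60 + 0) = 412 - 240 = 172 minutes
= 2 hours and 52 minutes

Final answer: 2 hours and 52 minutes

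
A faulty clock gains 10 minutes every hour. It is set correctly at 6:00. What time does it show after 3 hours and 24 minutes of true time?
For every 60 true minutes, the faulty clock advances 60 + 10 = 70 minutes.
True elapsed: 3 hours and 24 minutes = 204 minutes.
Faulty clock advances: 204 x 70/60 = 238 minutes (drift: 34 minutes ahead).
Shown time: 6:00 + 238 minutes = 9:58.

Final answer: 9:58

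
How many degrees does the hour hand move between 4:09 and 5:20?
The hour hand moves 0.5 degrees per minute.
Time elapsed: 5:20 - 4:09 = 71 minutes
Angular displacement: 71 x 0.5 = 35.5 degrees

Final answer: 35.5 degrees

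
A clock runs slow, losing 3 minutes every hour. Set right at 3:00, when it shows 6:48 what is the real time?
For every 60 true minutes, the faulty clock advances 57 minutes, so 1 faulty-clock minute corresponds to 60/57 true minutes.
From 3:00 to 6:48 on the faulty dial is 228 minutes.
True elapsed: 228 x 60/57 = 240 minutes = 4 hours.
True time: 3:00 + 4 hours = 7:00.

Final answer: 7:00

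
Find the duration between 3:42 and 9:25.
From 3:42 to 9:25:
(9 x 60 + 25) - (3 x 60 + 42) = 565 - 222 = 343 minutes
= 5 hours and 43 minutes

Final answer: 5 hours and 43 minutes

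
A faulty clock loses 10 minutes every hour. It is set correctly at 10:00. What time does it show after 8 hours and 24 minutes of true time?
For every 60 true minutes, the faulty clock advances 60 - 10 = 50 minutes.
True elapsed: 8 hours and 24 minutes = 504 minutes.
Faulty clock advances: 504 x 50/60 = 420 minutes (drift: 84 minutes behind).
Shown time: 10:00 + 420 minutes = 5:00.

Final answer: 5:00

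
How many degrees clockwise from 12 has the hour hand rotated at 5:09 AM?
The hour hand moves 30 degrees per hour and 0.5 degrees per minute.
At 5:09: (5) x 30 + 9 x 0.5 = 150 + 4.5 = 154.5 degrees

Final answer: 154.5 degrees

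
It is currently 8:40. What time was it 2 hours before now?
Starting time: 8:40 = 520 total minutes past 12:00
Subtracting: 2 hours = 120 minutes
520 - 120 = 400 minutes
= 6 hours and 40 minutes past 12:00 = 6:40

Final answer: 6:40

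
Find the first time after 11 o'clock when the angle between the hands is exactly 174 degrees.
At t minutes past 11:00, the hour hand is at 30 x 11 + 0.5t degrees and the minute hand is at 6t degrees.
The smaller angle between them is 174 degrees when |30H - 5.5t| = 174 or |30H - 5.5t| = 186.
With H = 11, solve 30 x 11 - 5.5t = +/- target for each target:
  t = (30 x 11 - 174) / 5.5 = 28.36
  t = (30 x 11 + 174) / 5.5 = 91.64 (outside (0, 60))
  t = (30 x 11 - 186) / 5.5 = 26.18
  t = (30 x 11 + 186) / 5.5 = 93.82 (outside (0, 60))
Valid solutions in (0, 60): {26.18, 28.36} minutes.
The first occurrence is t = 26.18 minutes.
The hands form a 174-degree angle at 26.18 minutes past 11:00.

Final answer: 26.18 minutes past 11:00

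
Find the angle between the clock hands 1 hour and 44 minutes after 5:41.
First find the time 1 hour and 44 minutes after 5:41.
Total minutes: 5 x 60 + 41 + 1 x 60 + 44 = 445.
445 mod 720 = 445 minutes = 7:25.
Now compute the angle at 7:25:
Hour hand: 7 x 30 + 25 x 0.5 = 222.5 degrees
Minute hand: 25 x 6 = 150 degrees
Difference: |222.5 - 150| = 72.5 degrees
The angle is 72.5 degrees

Final answer: 72.5 degrees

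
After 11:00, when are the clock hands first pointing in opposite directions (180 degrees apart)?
For hands to be 180 degrees apart: |30H - 5.5t| = 180
With H = 11: t = (30 x 11 + 180)/5.5 = 92.73 or t = (30 x 11 - 180)/5.5 = 27.27
First valid solution (0 < t < 60): t = 27.27 minutes
The hands are opposite at 27.27 minutes past 11:00.

Final answer: 27.27 minutes past 11:00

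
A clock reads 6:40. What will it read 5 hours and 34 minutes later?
Starting time: 6:40
Adding 34 minutes to 40 minutes: 40 + 34 = 74 minutes = 1 hour and 14 minutes
Adding 5 hours: 6 + 5 + 1 (carry) = 12
Final time: 12:14

Final answer: 12:14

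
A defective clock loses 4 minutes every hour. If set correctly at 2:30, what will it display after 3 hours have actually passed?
For every 60 true minutes, the faulty clock advances 60 - 4 = 56 minutes.
True elapsed: 3 hours = 180 minutes.
Faulty clock advances: 180 x 56/60 = 168 minutes (drift: 12 minutes behind).
Shown time: 2:30 + 168 minutes = 5:18.

Final answer: 5:18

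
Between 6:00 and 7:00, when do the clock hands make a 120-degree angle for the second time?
At t minutes past 6:00, the hour hand is at 30 x 6 + 0.5t degrees and the minute hand is at 6t degrees.
The smaller angle between them is 120 degrees when |30H - 5.5t| = 120 or |30H - 5.5t| = 240.
With H = 6, solve 30 x 6 - 5.5t = +/- target for each target:
  t = (30 x 6 - 120) / 5.5 = 10.91
  t = (30 x 6 + 120) / 5.5 = 54.55
  t = (30 x 6 - 240) / 5.5 = -10.91 (outside (0, 60))
  t = (30 x 6 + 240) / 5.5 = 76.36 (outside (0, 60))
Valid solutions in (0, 60): {10.91, 54.55} minutes.
The second occurrence is t = 54.55 minutes.
The hands form a 120-degree angle at 54.55 minutes past 6:00.

Final answer: 54.55 minutes past 6:00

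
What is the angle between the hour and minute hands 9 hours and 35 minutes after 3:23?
First find the time 9 hours and 35 minutes after 3:23.
Total minutes: 3 x 60 + 23 + 9 x 60 + 35 = 778.
778 mod 720 = 58 minutes = 12:58.
Now compute the angle at 12:58:
Hour hand: 0 x 30 + 58 x 0.5 = 29 degrees
Minute hand: 58 x 6 = 348 degrees
Difference: |29 - 348| = 319 degrees
Smaller angle: 360 - 319 = 41 degrees

Final answer: 41 degrees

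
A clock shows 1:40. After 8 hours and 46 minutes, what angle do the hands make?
First find the time 8 hours and 46 minutes after 1:40.
Total minutes: 1 x 60 + 40 + 8 x 60 + 46 = 626.
626 mod 720 = 626 minutes = 10:26.
Now compute the angle at 10:26:
Hour hand: 10 x 30 + 26 x 0.5 = 313 degrees
Minute hand: 26 x 6 = 156 degrees
Difference: |313 - 156| = 157 degrees
The angle is 157 degrees

Final answer: 157 degrees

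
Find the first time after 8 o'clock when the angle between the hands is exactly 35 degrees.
At t minutes past 8:00, the hour hand is at 30 x 8 + 0.5t degrees and the minute hand is at 6t degrees.
The smaller angle between them is 35 degrees when |30H - 5.5t| = 35 or |30H - 5.5t| = 325.
With H = 8, solve 30 x 8 - 5.5t = +/- target for each target:
  t = (30 x 8 - 35) / 5.5 = 37.27
  t = (30 x 8 + 35) / 5.5 = 50
  t = (30 x 8 - 325) / 5.5 = -15.45 (outside (0, 60))
  t = (30 x 8 + 325) / 5.5 = 102.73 (outside (0, 60))
Valid solutions in (0, 60): {37.27, 50} minutes.
The first occurrence is t = 37.27 minutes.
The hands form a 35-degree angle at 37.27 minutes past 8:00.

Final answer: 37.27 minutes past 8:00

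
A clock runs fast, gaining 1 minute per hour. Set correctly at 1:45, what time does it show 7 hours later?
For every 60 true minutes, the faulty clock advances 60 + 1 = 61 minutes.
True elapsed: 7 hours = 420 minutes.
Faulty clock advances: 420 x 61/60 = 427 minutes (drift: 7 minutes ahead).
Shown time: 1:45 + 427 minutes = 8:52.

Final answer: 8:52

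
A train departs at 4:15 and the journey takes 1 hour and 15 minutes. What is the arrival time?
Starting time: 4:15
Adding 15 minutes to 15 minutes: 15 + 15 = 30 minutes
Adding 1 hour: 4 + 1 = 5
Final time: 5:30

Final answer: 5:30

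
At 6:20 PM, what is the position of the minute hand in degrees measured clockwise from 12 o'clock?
The minute hand moves 6 degrees per minute.
At 6:20: 20 x 6 = 120 degrees

Final answer: 120 degrees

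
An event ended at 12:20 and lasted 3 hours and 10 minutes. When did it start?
Starting time: 12:20 = 20 total minutes past 12:00
Subtracting: 3 hours and 10 minutes = 190 minutes
20 - 190 = -170 (negative, add 12 hours = 720) = 550 minutes
= 9 hours and 10 minutes past 12:00 = 9:10

Final answer: 9:10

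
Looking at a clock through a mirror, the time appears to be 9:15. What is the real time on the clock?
Reflection across the vertical (12-6) axis maps a hand at angle A degrees to (360 - A) degrees, which sends a reading of T minutes past 12:00 to (720 - T) minutes past 12:00.
Mirror reads 9:15 = 555 minutes past 12:00.
Actual time: (720 - 555) mod 720 = 165 minutes = 2:45.

Final answer: 2:45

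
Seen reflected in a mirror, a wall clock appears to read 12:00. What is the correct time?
Reflection across the vertical (12-6) axis maps a hand at angle A degrees to (360 - A) degrees, which sends a reading of T minutes past 12:00 to (720 - T) minutes past 12:00.
Mirror reads 12:00 = 0 minutes past 12:00.
Actual time: (720 - 0) mod 720 = 0 minutes = 12:00.

Final answer: 12:00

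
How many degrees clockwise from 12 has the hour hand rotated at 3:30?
The hour hand moves 30 degrees per hour and 0.5 degrees per minute.
At 3:30: (3) x 30 + 30 x 0.5 = 90 + 15 = 105 degrees

Final answer: 105 degrees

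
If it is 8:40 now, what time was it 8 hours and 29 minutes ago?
Starting time: 8:40 = 520 total minutes past 12:00
Subtracting: 8 hours and 29 minutes = 509 minutes
520 - 509 = 11 minutes
= 11 minutes past 12:00 = 12:11

Final answer: 12:11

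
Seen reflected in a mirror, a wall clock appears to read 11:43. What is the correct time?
Reflection across the vertical (12-6) axis maps a hand at angle A degrees to (360 - A) degrees, which sends a reading of T minutes past 12:00 to (720 - T) minutes past 12:00.
Mirror reads 11:43 = 703 minutes past 12:00.
Actual time: (720 - 703) mod 720 = 17 minutes = 12:17.

Final answer: 12:17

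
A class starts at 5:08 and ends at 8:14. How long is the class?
From 5:08 to 8:14:
(8 x 60 + 14) - (5 x 60 + 8) = 494 - 308 = 186 minutes
= 3 hours and 6 minutes

Final answer: 3 hours and 6 minutes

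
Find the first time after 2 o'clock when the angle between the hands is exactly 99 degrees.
At t minutes past 2:00, the hour hand is at 30 x 2 + 0.5t degrees and the minute hand is at 6t degrees.
The smaller angle between them is 99 degrees when |30H - 5.5t| = 99 or |30H - 5.5t| = 261.
With H = 2, solve 30 x 2 - 5.5t = +/- target for each target:
  t = (30 x 2 - 99) / 5.5 = -7.09 (outside (0, 60))
  t = (30 x 2 + 99) / 5.5 = 28.91
  t = (30 x 2 - 261) / 5.5 = -36.55 (outside (0, 60))
  t = (30 x 2 + 261) / 5.5 = 58.36
Valid solutions in (0, 60): {28.91, 58.36} minutes.
The first occurrence is t = 28.91 minutes.
The hands form a 99-degree angle at 28.91 minutes past 2:00.

Final answer: 28.91 minutes past 2:00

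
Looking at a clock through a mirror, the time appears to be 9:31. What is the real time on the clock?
Reflection across the vertical (12-6) axis maps a hand at angle A degrees to (360 - A) degrees, which sends a reading of T minutes past 12:00 to (720 - T) minutes past 12:00.
Mirror reads 9:31 = 571 minutes past 12:00.
Actual time: (720 - 571) mod 720 = 149 minutes = 2:29.

Final answer: 2:29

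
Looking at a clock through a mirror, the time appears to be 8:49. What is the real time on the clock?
Reflection across the vertical (12-6) axis maps a hand at angle A degrees to (360 - A) degrees, which sends a reading of T minutes past 12:00 to (720 - T) minutes past 12:00.
Mirror reads 8:49 = 529 minutes past 12:00.
Actual time: (720 - 529) mod 720 = 191 minutes = 3:11.

Final answer: 3:11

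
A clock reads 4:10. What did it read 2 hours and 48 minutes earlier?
Starting time: 4:10 = 250 total minutes past 12:00
Subtracting: 2 hours and 48 minutes = 168 minutes
250 - 168 = 82 minutes
= 1 hour and 22 minutes past 12:00 = 1:22

Final answer: 1:22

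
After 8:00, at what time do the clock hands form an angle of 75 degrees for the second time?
At t minutes past 8:00, the hour hand is at 30 x 8 + 0.5t degrees and the minute hand is at 6t degrees.
The smaller angle between them is 75 degrees when |30H - 5.5t| = 75 or |30H - 5.5t| = 285.
With H = 8, solve 30 x 8 - 5.5t = +/- target for each target:
  t = (30 x 8 - 75) / 5.5 = 30
  t = (30 x 8 + 75) / 5.5 = 57.27
  t = (30 x 8 - 285) / 5.5 = -8.18 (outside (0, 60))
  t = (30 x 8 + 285) / 5.5 = 95.45 (outside (0, 60))
Valid solutions in (0, 60): {30, 57.27} minutes.
The second occurrence is t = 57.27 minutes.
The hands form a 75-degree angle at 57.27 minutes past 8:00.

Final answer: 57.27 minutes past 8:00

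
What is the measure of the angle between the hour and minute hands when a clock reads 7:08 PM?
Hour hand position: 7 x 30 + 8 x 0.5 = 214 degrees
Minute hand position: 8 x 6 = 48 degrees
Difference: |214 - 48| = 166 degrees
The angle between the hands is 166 degrees

Final answer: 166 degrees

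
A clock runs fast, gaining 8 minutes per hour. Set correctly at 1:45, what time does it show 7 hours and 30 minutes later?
For every 60 true minutes, the faulty clock advances 60 + 8 = 68 minutes.
True elapsed: 7 hours and 30 minutes = 450 minutes.
Faulty clock advances: 450 x 68/60 = 510 minutes (drift: 60 minutes ahead).
Shown time: 1:45 + 510 minutes = 10:15.

Final answer: 10:15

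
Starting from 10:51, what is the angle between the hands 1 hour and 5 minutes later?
First find the time 1 hour and 5 minutes after 10:51.
Total minutes: 10 x 60 + 51 + 1 x 60 + 5 = 716.
716 mod 720 = 716 minutes = 11:56.
Now compute the angle at 11:56:
Hour hand: 11 x 30 + 56 x 0.5 = 358 degrees
Minute hand: 56 x 6 = 336 degrees
Difference: |358 - 336| = 22 degrees
The angle is 22 degrees

Final answer: 22 degrees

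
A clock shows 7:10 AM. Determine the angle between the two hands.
Hour hand position: 7 x 30 + 10 x 0.5 = 215 degrees
Minute hand position: 10 x 6 = 60 degrees
Difference: |215 - 60| = 155 degrees
The angle between the hands is 155 degrees

Final answer: 155 degrees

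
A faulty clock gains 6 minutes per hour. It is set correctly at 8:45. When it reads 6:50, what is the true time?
For every 60 true minutes, the faulty clock advances 66 minutes, so 1 faulty-clock minute corresponds to 60/66 true minutes.
From 8:45 to 6:50 on the faulty dial is 605 minutes.
True elapsed: 605 x 60/66 = 550 minutes = 9 hours and 10 minutes.
True time: 8:45 + 9 hours and 10 minutes = 5:55.

Final answer: 5:55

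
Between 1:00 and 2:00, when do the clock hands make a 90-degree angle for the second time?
At t minutes past 1:00, the hour hand is at 30 x 1 + 0.5t degrees and the minute hand is at 6t degrees.
The smaller angle between them is 90 degrees when |30H - 5.5t| = 90 or |30H - 5.5t| = 270.
With H = 1, solve 30 x 1 - 5.5t = +/- target for each target:
  t = (30 x 1 - 90) / 5.5 = -10.91 (outside (0, 60))
  t = (30 x 1 + 90) / 5.5 = 21.82
  t = (30 x 1 - 270) / 5.5 = -43.64 (outside (0, 60))
  t = (30 x 1 + 270) / 5.5 = 54.55
Valid solutions in (0, 60): {21.82, 54.55} minutes.
The second occurrence is t = 54.55 minutes.
The hands form a 90-degree angle at 54.55 minutes past 1:00.

Final answer: 54.55 minutes past 1:00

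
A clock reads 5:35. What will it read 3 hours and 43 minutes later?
Starting time: 5:35
Adding 43 minutes to 35 minutes: 35 + 43 = 78 minutes = 1 hour and 18 minutes
Adding 3 hours: 5 + 3 + 1 (carry) = 9
Final time: 9:18

Final answer: 9:18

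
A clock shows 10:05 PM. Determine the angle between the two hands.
Hour hand position: 10 x 30 + 5 x 0.5 = 302.5 degrees
Minute hand position: 5 x 6 = 30 degrees
Difference: |302.5 - 30| = 272.5 degrees
Since 272.5 > 180, the smaller angle is 360 - 272.5 = 87.5 degrees

Final answer: 87.5 degrees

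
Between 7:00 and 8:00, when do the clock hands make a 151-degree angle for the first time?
At t minutes past 7:00, the hour hand is at 30 x 7 + 0.5t degrees and the minute hand is at 6t degrees.
The smaller angle between them is 151 degrees when |30H - 5.5t| = 151 or |30H - 5.5t| = 209.
With H = 7, solve 30 x 7 - 5.5t = +/- target for each target:
  t = (30 x 7 - 151) / 5.5 = 10.73
  t = (30 x 7 + 151) / 5.5 = 65.64 (outside (0, 60))
  t = (30 x 7 - 209) / 5.5 = 0.18
  t = (30 x 7 + 209) / 5.5 = 76.18 (outside (0, 60))
Valid solutions in (0, 60): {0.18, 10.73} minutes.
The first occurrence is t = 0.18 minutes.
The hands form a 151-degree angle at 0.18 minutes past 7:00.

Final answer: 0.18 minutes past 7:00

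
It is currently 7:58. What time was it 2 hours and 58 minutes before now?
Starting time: 7:58 = 478 total minutes past 12:00
Subtracting: 2 hours and 58 minutes = 178 minutes
478 - 178 = 300 minutes
= 5 hours past 12:00 = 5:00

Final answer: 5:00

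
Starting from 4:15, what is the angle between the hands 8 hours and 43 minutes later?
First find the time 8 hours and 43 minutes after 4:15.
Total minutes: 4 x 60 + 15 + 8 x 60 + 43 = 778.
778 mod 720 = 58 minutes = 12:58.
Now compute the angle at 12:58:
Hour hand: 0 x 30 + 58 x 0.5 = 29 degrees
Minute hand: 58 x 6 = 348 degrees
Difference: |29 - 348| = 319 degrees
Smaller angle: 360 - 319 = 41 degrees

Final answer: 41 degrees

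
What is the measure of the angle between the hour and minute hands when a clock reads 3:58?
Hour hand position: 3 x 30 + 58 x 0.5 = 119 degrees
Minute hand position: 58 x 6 = 348 degrees
Difference: |119 - 348| = 229 degrees
Since 229 > 180, the smaller angle is 360 - 229 = 131 degrees

Final answer: 131 degrees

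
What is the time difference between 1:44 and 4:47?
From 1:44 to 4:47:
(4 x 60 + 47) - (1 x 60 + 44) = 287 - 104 = 183 minutes
= 3 hours and 3 minutes

Final answer: 3 hours and 3 minutes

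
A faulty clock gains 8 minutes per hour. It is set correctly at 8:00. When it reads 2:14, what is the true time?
For every 60 true minutes, the faulty clock advances 68 minutes, so 1 faulty-clock minute corresponds to 60/68 true minutes.
From 8:00 to 2:14 on the faulty dial is 374 minutes.
True elapsed: 374 x 60/68 = 330 minutes = 5 hours and 30 minutes.
True time: 8:00 + 5 hours and 30 minutes = 1:30.

Final answer: 1:30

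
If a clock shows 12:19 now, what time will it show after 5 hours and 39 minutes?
Starting time: 12:19
Adding 39 minutes to 19 minutes: 19 + 39 = 58 minutes
Adding 5 hours: 12 + 5 = 17 - 12 = 5
Final time: 5:58

Final answer: 5:58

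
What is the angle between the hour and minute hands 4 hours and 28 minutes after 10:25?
First find the time 4 hours and 28 minutes after 10:25.
Total minutes: 10 x 60 + 25 + 4 x 60 + 28 = 893.
893 mod 720 = 173 minutes = 2:53.
Now compute the angle at 2:53:
Hour hand: 2 x 30 + 53 x 0.5 = 86.5 degrees
Minute hand: 53 x 6 = 318 degrees
Difference: |86.5 - 318| = 231.5 degrees
Smaller angle: 360 - 231.5 = 128.5 degrees

Final answer: 128.5 degrees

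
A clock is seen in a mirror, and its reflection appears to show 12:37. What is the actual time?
Reflection across the vertical (12-6) axis maps a hand at angle A degrees to (360 - A) degrees, which sends a reading of T minutes past 12:00 to (720 - T) minutes past 12:00.
Mirror reads 12:37 = 37 minutes past 12:00.
Actual time: (720 - 37) mod 720 = 683 minutes = 11:23.

Final answer: 11:23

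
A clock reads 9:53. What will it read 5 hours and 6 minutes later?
Starting time: 9:53
Adding 6 minutes to 53 minutes: 53 + 6 = 59 minutes
Adding 5 hours: 9 + 5 = 14 - 12 = 2
Final time: 2:59

Final answer: 2:59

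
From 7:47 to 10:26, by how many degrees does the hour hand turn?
The hour hand moves 0.5 degrees per minute.
Time elapsed: 10:26 - 7:47 = 159 minutes
Angular displacement: 159 x 0.5 = 79.5 degrees

Final answer: 79.5 degrees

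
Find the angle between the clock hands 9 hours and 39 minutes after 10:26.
First find the time 9 hours and 39 minutes after 10:26.
Total minutes: 10 x 60 + 26 + 9 x 60 + 39 = 1205.
1205 mod 720 = 485 minutes = 8:05.
Now compute the angle at 8:05:
Hour hand: 8 x 30 + 5 x 0.5 = 242.5 degrees
Minute hand: 5 x 6 = 30 degrees
Difference: |242.5 - 30| = 212.5 degrees
Smaller angle: 360 - 212.5 = 147.5 degrees

Final answer: 147.5 degrees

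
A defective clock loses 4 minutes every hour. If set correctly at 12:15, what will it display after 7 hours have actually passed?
For every 60 true minutes, the faulty clock advances 60 - 4 = 56 minutes.
True elapsed: 7 hours = 420 minutes.
Faulty clock advances: 420 x 56/60 = 392 minutes (drift: 28 minutes behind).
Shown time: 12:15 + 392 minutes = 6:47.

Final answer: 6:47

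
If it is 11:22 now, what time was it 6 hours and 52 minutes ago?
Starting time: 11:22 = 682 total minutes past 12:00
Subtracting: 6 hours and 52 minutes = 412 minutes
682 - 412 = 270 minutes
= 4 hours and 30 minutes past 12:00 = 4:30

Final answer: 4:30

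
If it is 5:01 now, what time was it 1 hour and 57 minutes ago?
Starting time: 5:01 = 301 total minutes past 12:00
Subtracting: 1 hour and 57 minutes = 117 minutes
301 - 117 = 184 minutes
= 3 hours and 4 minutes past 12:00 = 3:04

Final answer: 3:04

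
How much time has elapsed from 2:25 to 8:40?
From 2:25 to 8:40:
(8 x 60 + 40) - (2 x 60 + 25) = 520 - 145 = 375 minutes
= 6 hours and 15 minutes

Final answer: 6 hours and 15 minutes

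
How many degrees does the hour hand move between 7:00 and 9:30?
The hour hand moves 0.5 degrees per minute.
Time elapsed: 9:30 - 7:00 = 150 minutes
Angular displacement: 150 x 0.5 = 75 degrees

Final answer: 75 degrees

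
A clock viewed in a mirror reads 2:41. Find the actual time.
Reflection across the vertical (12-6) axis maps a hand at angle A degrees to (360 - A) degrees, which sends a reading of T minutes past 12:00 to (720 - T) minutes past 12:00.
Mirror reads 2:41 = 161 minutes past 12:00.
Actual time: (720 - 161) mod 720 = 559 minutes = 9:19.

Final answer: 9:19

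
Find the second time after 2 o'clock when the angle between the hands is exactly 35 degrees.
At t minutes past 2:00, the hour hand is at 30 x 2 + 0.5t degrees and the minute hand is at 6t degrees.
The smaller angle between them is 35 degrees when |30H - 5.5t| = 35 or |30H - 5.5t| = 325.
With H = 2, solve 30 x 2 - 5.5t = +/- target for each target:
  t = (30 x 2 - 35) / 5.5 = 4.55
  t = (30 x 2 + 35) / 5.5 = 17.27
  t = (30 x 2 - 325) / 5.5 = -48.18 (outside (0, 60))
  t = (30 x 2 + 325) / 5.5 = 70 (outside (0, 60))
Valid solutions in (0, 60): {4.55, 17.27} minutes.
The second occurrence is t = 17.27 minutes.
The hands form a 35-degree angle at 17.27 minutes past 2:00.

Final answer: 17.27 minutes past 2:00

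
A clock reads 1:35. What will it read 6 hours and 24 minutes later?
Starting time: 1:35
Adding 24 minutes to 35 minutes: 35 + 24 = 59 minutes
Adding 6 hours: 1 + 6 = 7
Final time: 7:59

Final answer: 7:59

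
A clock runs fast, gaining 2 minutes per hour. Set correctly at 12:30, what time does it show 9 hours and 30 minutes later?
For every 60 true minutes, the faulty clock advances 60 + 2 = 62 minutes.
True elapsed: 9 hours and 30 minutes = 570 minutes.
Faulty clock advances: 570 x 62/60 = 589 minutes (drift: 19 minutes ahead).
Shown time: 12:30 + 589 minutes = 10:19.

Final answer: 10:19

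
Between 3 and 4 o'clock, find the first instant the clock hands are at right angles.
At t minutes past 3:00, the hour hand is at 30 x 3 + 0.5t degrees and the minute hand is at 6t degrees.
The smaller angle between them is 90 degrees when |30H - 5.5t| = 90 or |30H - 5.5t| = 270.
With H = 3, solve 30 x 3 - 5.5t = +/- target for each target:
  t = (30 x 3 - 90) / 5.5 = 0 (outside (0, 60))
  t = (30 x 3 + 90) / 5.5 = 32.73
  t = (30 x 3 - 270) / 5.5 = -32.73 (outside (0, 60))
  t = (30 x 3 + 270) / 5.5 = 65.45 (outside (0, 60))
Valid solutions in (0, 60): {32.73} minutes.
First occurrence: t = 32.73 minutes.
The hands are at right angles at 32.73 minutes past 3:00.

Final answer: 32.73 minutes past 3:00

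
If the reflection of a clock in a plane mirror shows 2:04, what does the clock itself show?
Reflection across the vertical (12-6) axis maps a hand at angle A degrees to (360 - A) degrees, which sends a reading of T minutes past 12:00 to (720 - T) minutes past 12:00.
Mirror reads 2:04 = 124 minutes past 12:00.
Actual time: (720 - 124) mod 720 = 596 minutes = 9:56.

Final answer: 9:56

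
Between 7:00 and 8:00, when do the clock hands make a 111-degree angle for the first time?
At t minutes past 7:00, the hour hand is at 30 x 7 + 0.5t degrees and the minute hand is at 6t degrees.
The smaller angle between them is 111 degrees when |30H - 5.5t| = 111 or |30H - 5.5t| = 249.
With H = 7, solve 30 x 7 - 5.5t = +/- target for each target:
  t = (30 x 7 - 111) / 5.5 = 18
  t = (30 x 7 + 111) / 5.5 = 58.36
  t = (30 x 7 - 249) / 5.5 = -7.09 (outside (0, 60))
  t = (30 x 7 + 249) / 5.5 = 83.45 (outside (0, 60))
Valid solutions in (0, 60): {18, 58.36} minutes.
The first occurrence is t = 18 minutes.
The hands form a 111-degree angle at 18 minutes past 7:00.

Final answer: 18 minutes past 7:00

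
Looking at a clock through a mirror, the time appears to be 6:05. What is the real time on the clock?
Reflection across the vertical (12-6) axis maps a hand at angle A degrees to (360 - A) degrees, which sends a reading of T minutes past 12:00 to (720 - T) minutes past 12:00.
Mirror reads 6:05 = 365 minutes past 12:00.
Actual time: (720 - 365) mod 720 = 355 minutes = 5:55.

Final answer: 5:55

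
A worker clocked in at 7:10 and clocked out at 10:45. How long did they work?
From 7:10 to 10:45:
(10 x 60 + 45) - (7 x 60 + 10) = 645 - 430 = 215 minutes
= 3 hours and 35 minutes

Final answer: 3 hours and 35 minutes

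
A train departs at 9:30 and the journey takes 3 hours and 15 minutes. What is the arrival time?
Starting time: 9:30
Adding 15 minutes to 30 minutes: 30 + 15 = 45 minutes
Adding 3 hours: 9 + 3 = 12
Final time: 12:45

Final answer: 12:45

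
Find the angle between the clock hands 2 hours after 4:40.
First find the time 2 hours after 4:40.
Total minutes: 4 x 60 + 40 + 2 x 60 + 0 = 400.
400 mod 720 = 400 minutes = 6:40.
Now compute the angle at 6:40:
Hour hand: 6 x 30 + 40 x 0.5 = 200 degrees
Minute hand: 40 x 6 = 240 degrees
Difference: |200 - 240| = 40 degrees
The angle is 40 degrees

Final answer: 40 degrees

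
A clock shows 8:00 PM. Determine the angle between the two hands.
Hour hand position: 8 x 30 + 0 x 0.5 = 240 degrees
Minute hand position: 0 x 6 = 0 degrees
Difference: |240 - 0| = 240 degrees
Since 240 > 180, the smaller angle is 360 - 240 = 120 degrees

Final answer: 120 degrees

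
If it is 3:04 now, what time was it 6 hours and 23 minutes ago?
Starting time: 3:04 = 184 total minutes past 12:00
Subtracting: 6 hours and 23 minutes = 383 minutes
184 - 383 = -199 (negative, add 12 hours = 720) = 521 minutes
= 8 hours and 41 minutes past 12:00 = 8:41

Final answer: 8:41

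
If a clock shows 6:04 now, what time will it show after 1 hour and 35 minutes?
Starting time: 6:04
Adding 35 minutes to 4 minutes: 4 + 35 = 39 minutes
Adding 1 hour: 6 + 1 = 7
Final time: 7:39

Final answer: 7:39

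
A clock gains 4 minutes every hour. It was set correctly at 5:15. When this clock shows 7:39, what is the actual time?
For every 60 true minutes, the faulty clock advances 64 minutes, so 1 faulty-clock minute corresponds to 60/64 true minutes.
From 5:15 to 7:39 on the faulty dial is 144 minutes.
True elapsed: 144 x 60/64 = 135 minutes = 2 hours and 15 minutes.
True time: 5:15 + 2 hours and 15 minutes = 7:30.

Final answer: 7:30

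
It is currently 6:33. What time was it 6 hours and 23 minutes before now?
Starting time: 6:33 = 393 total minutes past 12:00
Subtracting: 6 hours and 23 minutes = 383 minutes
393 - 383 = 10 minutes
= 10 minutes past 12:00 = 12:10

Final answer: 12:10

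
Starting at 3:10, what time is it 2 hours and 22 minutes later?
Starting time: 3:10
Adding 22 minutes to 10 minutes: 10 + 22 = 32 minutes
Adding 2 hours: 3 + 2 = 5
Final time: 5:32

Final answer: 5:32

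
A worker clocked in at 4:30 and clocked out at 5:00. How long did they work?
From 4:30 to 5:00:
(5 x 60 + 0) - (4 x 60 + 30) = 300 - 270 = 30 minutes
= 30 minutes

Final answer: 30 minutes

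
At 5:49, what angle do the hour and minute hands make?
Hour hand position: 5 x 30 + 49 x 0.5 = 174.5 degrees
Minute hand position: 49 x 6 = 294 degrees
Difference: |174.5 - 294| = 119.5 degrees
The angle between the hands is 119.5 degrees

Final answer: 119.5 degrees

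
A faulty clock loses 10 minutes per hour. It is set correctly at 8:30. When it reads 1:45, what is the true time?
For every 60 true minutes, the faulty clock advances 50 minutes, so 1 faulty-clock minute corresponds to 60/50 true minutes.
From 8:30 to 1:45 on the faulty dial is 315 minutes.
True elapsed: 315 x 60/50 = 378 minutes = 6 hours and 18 minutes.
True time: 8:30 + 6 hours and 18 minutes = 2:48.

Final answer: 2:48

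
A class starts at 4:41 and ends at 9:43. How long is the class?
From 4:41 to 9:43:
(9 x 60 + 43) - (4 x 60 + 41) = 583 - 281 = 302 minutes
= 5 hours and 2 minutes

Final answer: 5 hours and 2 minutes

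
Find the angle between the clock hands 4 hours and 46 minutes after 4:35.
First find the time 4 hours and 46 minutes after 4:35.
Total minutes: 4 x 60 + 35 + 4 x 60 + 46 = 561.
561 mod 720 = 561 minutes = 9:21.
Now compute the angle at 9:21:
Hour hand: 9 x 30 + 21 x 0.5 = 280.5 degrees
Minute hand: 21 x 6 = 126 degrees
Difference: |280.5 - 126| = 154.5 degrees
The angle is 154.5 degrees

Final answer: 154.5 degrees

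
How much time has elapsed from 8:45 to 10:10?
From 8:45 to 10:10:
(10 x 60 + 10) - (8 x 60 + 45) = 610 - 525 = 85 minutes
= 1 hour and 25 minutes

Final answer: 1 hour and 25 minutes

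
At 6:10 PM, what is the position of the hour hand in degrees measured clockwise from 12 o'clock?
The hour hand moves 30 degrees per hour and 0.5 degrees per minute.
At 6:10: (6) x 30 + 10 x 0.5 = 180 + 5 = 185 degrees

Final answer: 185 degrees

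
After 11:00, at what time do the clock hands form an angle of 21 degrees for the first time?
At t minutes past 11:00, the hour hand is at 30 x 11 + 0.5t degrees and the minute hand is at 6t degrees.
The smaller angle between them is 21 degrees when |30H - 5.5t| = 21 or |30H - 5.5t| = 339.
With H = 11, solve 30 x 11 - 5.5t = +/- target for each target:
  t = (30 x 11 - 21) / 5.5 = 56.18
  t = (30 x 11 + 21) / 5.5 = 63.82 (outside (0, 60))
  t = (30 x 11 - 339) / 5.5 = -1.64 (outside (0, 60))
  t = (30 x 11 + 339) / 5.5 = 121.64 (outside (0, 60))
Valid solutions in (0, 60): {56.18} minutes.
The first occurrence is t = 56.18 minutes.
The hands form a 21-degree angle at 56.18 minutes past 11:00.

Final answer: 56.18 minutes past 11:00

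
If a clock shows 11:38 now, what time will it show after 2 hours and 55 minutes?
Starting time: 11:38
Adding 55 minutes to 38 minutes: 38 + 55 = 93 minutes = 1 hour and 33 minutes
Adding 2 hours: 11 + 2 + 1 (carry) = 14 - 12 = 2
Final time: 2:33

Final answer: 2:33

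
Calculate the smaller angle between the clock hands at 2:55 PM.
Hour hand position: 2 x 30 + 55 x 0.5 = 87.5 degrees
Minute hand position: 55 x 6 = 330 degrees
Difference: |87.5 - 330| = 242.5 degrees
Since 242.5 > 180, the smaller angle is 360 - 242.5 = 117.5 degrees

Final answer: 117.5 degrees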